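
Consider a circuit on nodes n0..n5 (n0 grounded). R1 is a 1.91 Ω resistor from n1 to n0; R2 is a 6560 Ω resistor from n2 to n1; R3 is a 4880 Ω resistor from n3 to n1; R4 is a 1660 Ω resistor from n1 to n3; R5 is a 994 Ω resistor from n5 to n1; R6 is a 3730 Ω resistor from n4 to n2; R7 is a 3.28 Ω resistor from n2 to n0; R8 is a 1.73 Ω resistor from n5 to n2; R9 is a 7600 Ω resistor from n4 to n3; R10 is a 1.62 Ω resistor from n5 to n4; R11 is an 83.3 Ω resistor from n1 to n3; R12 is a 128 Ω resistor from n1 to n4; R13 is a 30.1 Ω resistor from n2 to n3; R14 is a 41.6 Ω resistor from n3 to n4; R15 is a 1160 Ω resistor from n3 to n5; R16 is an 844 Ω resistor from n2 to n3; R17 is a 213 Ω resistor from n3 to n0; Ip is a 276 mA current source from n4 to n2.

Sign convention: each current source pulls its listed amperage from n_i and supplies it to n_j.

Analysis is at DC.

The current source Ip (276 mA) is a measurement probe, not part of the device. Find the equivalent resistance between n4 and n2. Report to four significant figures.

R_eq = 3.100 Ω

Element admittances at DC:
  Y(R1) = 0.5236 S between n1,n0
  Y(R2) = 0.0001524 S between n2,n1
  Y(R3) = 0.0002049 S between n3,n1
  Y(R4) = 0.0006024 S between n1,n3
  Y(R5) = 0.001006 S between n5,n1
  Y(R6) = 0.0002681 S between n4,n2
  Y(R7) = 0.3049 S between n2,n0
  Y(R8) = 0.5780 S between n5,n2
  Y(R9) = 0.0001316 S between n4,n3
  Y(R10) = 0.6173 S between n5,n4
  Y(R11) = 0.01200 S between n1,n3
  Y(R12) = 0.007812 S between n1,n4
  Y(R13) = 0.03322 S between n2,n3
  Y(R14) = 0.02404 S between n3,n4
  Y(R15) = 0.0008621 S between n3,n5
  Y(R16) = 0.001185 S between n2,n3
  Y(R17) = 0.004695 S between n3,n0
  Ip: injects 0.276 A into n2 (from n4)
Assemble and solve the 5×5 MNA system:
  V(n1)=-0.01835  V(n2)=0.03536  V(n3)=-0.2495  V(n4)=-0.8204  V(n5)=-0.4061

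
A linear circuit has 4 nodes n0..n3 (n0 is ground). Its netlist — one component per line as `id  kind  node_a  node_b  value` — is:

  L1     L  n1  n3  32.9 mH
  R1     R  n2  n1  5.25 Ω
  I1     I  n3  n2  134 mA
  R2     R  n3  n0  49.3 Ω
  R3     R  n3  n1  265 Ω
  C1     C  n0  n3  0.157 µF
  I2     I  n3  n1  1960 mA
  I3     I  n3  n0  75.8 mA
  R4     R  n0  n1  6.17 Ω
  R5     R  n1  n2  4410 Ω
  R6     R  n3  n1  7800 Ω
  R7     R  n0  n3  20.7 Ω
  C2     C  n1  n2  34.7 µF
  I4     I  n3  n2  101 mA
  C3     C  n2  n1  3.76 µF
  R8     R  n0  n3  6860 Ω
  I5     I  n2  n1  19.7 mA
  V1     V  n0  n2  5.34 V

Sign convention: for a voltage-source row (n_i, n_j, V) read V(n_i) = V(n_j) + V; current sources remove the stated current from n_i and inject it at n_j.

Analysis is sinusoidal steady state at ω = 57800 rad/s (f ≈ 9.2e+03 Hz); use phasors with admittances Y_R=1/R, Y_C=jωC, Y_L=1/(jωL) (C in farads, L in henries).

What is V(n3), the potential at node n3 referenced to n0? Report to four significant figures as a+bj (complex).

Apply KCL at each of the 3 non-ground nodes and solve the resulting linear system.
Node n1: branches {L1, R1, R3, I2, R4, R5, R6, C2, C3, I5} → V_1 = -5.134-1.203j
Node n2: branches {R1, I1, R5, C2, I4, C3, I5, V1} → V_2 = -5.340+0.000j
Node n3: branches {L1, I1, R2, R3, C1, I2, I3, R6, R7, I4, R8} → V_3 = -31.12+3.635j
Source currents: i(V1)=-2.928-0.2275j

-31.12+3.635j V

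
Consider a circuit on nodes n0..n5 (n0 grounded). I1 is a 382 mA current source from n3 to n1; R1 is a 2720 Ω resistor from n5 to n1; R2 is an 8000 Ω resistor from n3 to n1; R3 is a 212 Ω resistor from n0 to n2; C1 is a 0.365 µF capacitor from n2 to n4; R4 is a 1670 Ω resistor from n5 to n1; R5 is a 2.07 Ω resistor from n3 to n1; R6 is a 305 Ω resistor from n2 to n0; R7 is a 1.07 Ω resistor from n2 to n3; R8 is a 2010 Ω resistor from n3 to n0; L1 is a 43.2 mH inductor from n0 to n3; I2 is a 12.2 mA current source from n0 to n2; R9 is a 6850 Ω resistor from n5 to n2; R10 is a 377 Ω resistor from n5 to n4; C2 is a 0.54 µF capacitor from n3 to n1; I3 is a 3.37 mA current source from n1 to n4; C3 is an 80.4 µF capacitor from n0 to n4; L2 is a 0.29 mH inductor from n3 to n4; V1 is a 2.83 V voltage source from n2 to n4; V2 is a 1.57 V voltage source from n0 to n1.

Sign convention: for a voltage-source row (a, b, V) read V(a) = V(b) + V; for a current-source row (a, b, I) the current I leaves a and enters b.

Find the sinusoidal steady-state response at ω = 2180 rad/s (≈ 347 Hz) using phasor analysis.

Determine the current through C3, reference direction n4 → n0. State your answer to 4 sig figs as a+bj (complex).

Apply KCL at each of the 5 non-ground nodes and solve the resulting linear system.
Node n1: branches {I1, R1, R2, R4, R5, C2, I3, V2} → V_1 = -1.570+0.000j
Node n2: branches {R3, C1, R6, R7, I2, R9, V1} → V_2 = -0.4715+0.08294j
Node n3: branches {I1, R2, R5, R7, R8, L1, C2, L2} → V_3 = -2.308+1.146j
Node n4: branches {C1, R10, I3, C3, L2, V1} → V_4 = -3.302+0.08294j
Node n5: branches {R1, R4, R9, R10} → V_5 = -2.747+0.06165j
Source currents: i(V1)=-1.701+0.9905j, i(V2)=-0.01949-0.5529j

-0.01454-0.5787j A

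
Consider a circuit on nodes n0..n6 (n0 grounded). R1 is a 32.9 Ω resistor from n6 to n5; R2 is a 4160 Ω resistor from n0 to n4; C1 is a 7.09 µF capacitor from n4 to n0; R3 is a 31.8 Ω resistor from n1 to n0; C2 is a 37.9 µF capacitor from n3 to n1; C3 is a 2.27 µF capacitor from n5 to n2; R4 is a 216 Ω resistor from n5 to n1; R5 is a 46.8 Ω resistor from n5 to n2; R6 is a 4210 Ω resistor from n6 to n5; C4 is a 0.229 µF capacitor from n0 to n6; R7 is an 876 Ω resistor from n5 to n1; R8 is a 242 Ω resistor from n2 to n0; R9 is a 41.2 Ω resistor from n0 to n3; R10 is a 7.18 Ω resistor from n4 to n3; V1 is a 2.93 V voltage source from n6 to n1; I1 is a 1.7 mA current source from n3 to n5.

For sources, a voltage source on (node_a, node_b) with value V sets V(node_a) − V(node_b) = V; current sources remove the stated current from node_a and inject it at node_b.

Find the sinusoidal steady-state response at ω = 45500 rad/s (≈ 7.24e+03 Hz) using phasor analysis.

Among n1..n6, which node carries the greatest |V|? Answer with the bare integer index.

Element admittances at ω=45500 rad/s:
  Y(R1) = 0.03040+0.000j S between n6,n5
  Y(R2) = 0.0002404+0.000j S between n0,n4
  Y(C1) = 0.000+0.3226j S between n4,n0
  Y(R3) = 0.03145+0.000j S between n1,n0
  Y(C2) = 0.000+1.724j S between n3,n1
  Y(C3) = 0.000+0.1033j S between n5,n2
  Y(R4) = 0.004630+0.000j S between n5,n1
  Y(R5) = 0.02137+0.000j S between n5,n2
  Y(R6) = 0.0002375+0.000j S between n6,n5
  Y(C4) = 0.000+0.01042j S between n0,n6
  Y(R7) = 0.001142+0.000j S between n5,n1
  Y(R8) = 0.004132+0.000j S between n2,n0
  Y(R9) = 0.02427+0.000j S between n0,n3
  Y(R10) = 0.1393+0.000j S between n4,n3
  V1: constraint V(n6)−V(n1) = 2.93
  I1: injects 0.0017 A into n5 (from n3)
Assemble and solve the 7×7 MNA system:
  V(n1)=-0.1123-0.1374j  V(n2)=2.142-0.04926j  V(n3)=-0.09786-0.1403j  V(n4)=-0.06644+0.01352j  V(n5)=2.157-0.1318j  V(n6)=2.818-0.1374j
  i(V1)=-0.02168-0.02919j

6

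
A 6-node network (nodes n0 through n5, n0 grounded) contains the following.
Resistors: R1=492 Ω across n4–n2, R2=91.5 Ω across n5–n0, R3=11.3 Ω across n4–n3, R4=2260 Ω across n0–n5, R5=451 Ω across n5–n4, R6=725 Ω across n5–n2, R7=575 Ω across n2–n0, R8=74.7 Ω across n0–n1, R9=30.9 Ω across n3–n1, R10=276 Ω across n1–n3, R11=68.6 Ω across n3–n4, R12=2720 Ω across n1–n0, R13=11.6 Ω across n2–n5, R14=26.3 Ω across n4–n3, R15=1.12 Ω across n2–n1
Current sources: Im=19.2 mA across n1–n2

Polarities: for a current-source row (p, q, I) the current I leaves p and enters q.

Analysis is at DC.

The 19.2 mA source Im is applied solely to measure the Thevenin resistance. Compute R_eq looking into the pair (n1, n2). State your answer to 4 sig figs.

R_eq = 1.108 Ω

Apply KCL at each of the 5 non-ground nodes and solve the resulting linear system.
Node n1: branches {R8, R9, R10, R12, R15, Im} → V_1 = -0.009655
Node n2: branches {R1, R6, R7, R13, R15, Im} → V_2 = 0.01162
Node n3: branches {R3, R9, R10, R11, R14} → V_3 = -0.007559
Node n4: branches {R1, R3, R5, R11, R14} → V_4 = -0.007025
Node n5: branches {R2, R4, R5, R6, R13} → V_5 = 0.009902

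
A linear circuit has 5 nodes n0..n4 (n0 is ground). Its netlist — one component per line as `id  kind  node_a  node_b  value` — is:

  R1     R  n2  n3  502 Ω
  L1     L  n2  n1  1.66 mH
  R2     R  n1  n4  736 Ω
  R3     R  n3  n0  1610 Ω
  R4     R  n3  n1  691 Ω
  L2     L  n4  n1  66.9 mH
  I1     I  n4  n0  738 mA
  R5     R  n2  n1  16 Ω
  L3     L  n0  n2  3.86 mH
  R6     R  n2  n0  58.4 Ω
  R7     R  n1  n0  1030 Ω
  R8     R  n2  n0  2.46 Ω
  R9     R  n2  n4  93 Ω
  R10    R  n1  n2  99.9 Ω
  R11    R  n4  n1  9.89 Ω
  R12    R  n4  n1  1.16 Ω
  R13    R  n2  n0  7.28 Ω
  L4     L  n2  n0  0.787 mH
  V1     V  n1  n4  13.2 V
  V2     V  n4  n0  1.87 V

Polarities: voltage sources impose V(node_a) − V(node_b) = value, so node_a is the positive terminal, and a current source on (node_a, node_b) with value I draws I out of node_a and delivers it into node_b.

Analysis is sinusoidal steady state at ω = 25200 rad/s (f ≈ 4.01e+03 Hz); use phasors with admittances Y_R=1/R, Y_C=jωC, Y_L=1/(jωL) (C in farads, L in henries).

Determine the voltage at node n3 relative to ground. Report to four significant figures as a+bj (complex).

6.246-0.1592j V

Element admittances at ω=25200 rad/s:
  Y(R1) = 0.001992+0.000j S between n2,n3
  Y(L1) = 0.000-0.02391j S between n2,n1
  Y(R2) = 0.001359+0.000j S between n1,n4
  Y(R3) = 0.0006211+0.000j S between n3,n0
  Y(R4) = 0.001447+0.000j S between n3,n1
  Y(L2) = 0.000-0.0005932j S between n4,n1
  I1: injects 0.738 A into n0 (from n4)
  Y(R5) = 0.06250+0.000j S between n2,n1
  Y(L3) = 0.000-0.01028j S between n0,n2
  Y(R6) = 0.01712+0.000j S between n2,n0
  Y(R7) = 0.0009709+0.000j S between n1,n0
  Y(R8) = 0.4065+0.000j S between n2,n0
  Y(R9) = 0.01075+0.000j S between n2,n4
  Y(R10) = 0.01001+0.000j S between n1,n2
  Y(R11) = 0.1011+0.000j S between n4,n1
  Y(R12) = 0.8621+0.000j S between n4,n1
  Y(R13) = 0.1374+0.000j S between n2,n0
  Y(L4) = 0.000-0.05042j S between n2,n0
  V1: constraint V(n1)−V(n4) = 13.2
  V2: constraint V(n4)−V(n0) = 1.87
Assemble and solve the 6×6 MNA system:
  V(n1)=15.07+0.000j  V(n2)=1.784-0.3244j  V(n3)=6.246-0.1592j  V(n4)=1.870+0.000j
  i(V1)=-13.73+0.3017j  i(V2)=-1.737+0.2904j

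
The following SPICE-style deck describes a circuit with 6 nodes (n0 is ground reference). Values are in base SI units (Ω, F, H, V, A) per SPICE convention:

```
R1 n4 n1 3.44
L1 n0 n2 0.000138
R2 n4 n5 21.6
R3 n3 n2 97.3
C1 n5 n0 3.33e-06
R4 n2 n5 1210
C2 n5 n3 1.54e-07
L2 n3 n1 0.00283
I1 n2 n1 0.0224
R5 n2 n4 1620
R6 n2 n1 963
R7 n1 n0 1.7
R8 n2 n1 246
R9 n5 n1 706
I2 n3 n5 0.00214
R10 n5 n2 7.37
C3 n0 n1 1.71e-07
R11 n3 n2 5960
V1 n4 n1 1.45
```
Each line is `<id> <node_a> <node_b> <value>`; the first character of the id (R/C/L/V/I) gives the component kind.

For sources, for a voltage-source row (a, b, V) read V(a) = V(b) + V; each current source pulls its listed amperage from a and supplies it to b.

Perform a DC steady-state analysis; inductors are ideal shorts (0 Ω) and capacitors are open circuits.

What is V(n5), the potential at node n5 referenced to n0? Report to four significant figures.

MNA unknowns: 5 node voltages V₁..V_5 plus 3 source currents (L1, L2, V1)
R1: Y=0.2907 on G[4,1]
L1: row V0−V2=0, i_L1 at 0,2
R2: Y=0.04630 on G[4,5]
R3: Y=0.01028 on G[3,2]
C1: Y=0.000 on G[5,0]
R4: Y=0.0008264 on G[2,5]
C2: Y=0.000 on G[5,3]
L2: row V3−V1=0, i_L2 at 3,1
I1: z[2]−=0.0224, z[1]+=0.0224
R5: Y=0.0006173 on G[2,4]
R6: Y=0.001038 on G[2,1]
R7: Y=0.5882 on G[1,0]
R8: Y=0.004065 on G[2,1]
R9: Y=0.001416 on G[5,1]
I2: z[3]−=0.00214, z[5]+=0.00214
R10: Y=0.1357 on G[5,2]
C3: Y=0.000 on G[0,1]
R11: Y=0.0001678 on G[3,2]
V1: row V4−V1=1.45, i_V1 at 4,1
solve → V1=-0.04662, V2=0.000, V3=-0.04662, V4=1.403, V5=0.3639
aux → i_L1=-0.02742, i_L2=-0.001653, i_V1=-0.4705

0.3639 V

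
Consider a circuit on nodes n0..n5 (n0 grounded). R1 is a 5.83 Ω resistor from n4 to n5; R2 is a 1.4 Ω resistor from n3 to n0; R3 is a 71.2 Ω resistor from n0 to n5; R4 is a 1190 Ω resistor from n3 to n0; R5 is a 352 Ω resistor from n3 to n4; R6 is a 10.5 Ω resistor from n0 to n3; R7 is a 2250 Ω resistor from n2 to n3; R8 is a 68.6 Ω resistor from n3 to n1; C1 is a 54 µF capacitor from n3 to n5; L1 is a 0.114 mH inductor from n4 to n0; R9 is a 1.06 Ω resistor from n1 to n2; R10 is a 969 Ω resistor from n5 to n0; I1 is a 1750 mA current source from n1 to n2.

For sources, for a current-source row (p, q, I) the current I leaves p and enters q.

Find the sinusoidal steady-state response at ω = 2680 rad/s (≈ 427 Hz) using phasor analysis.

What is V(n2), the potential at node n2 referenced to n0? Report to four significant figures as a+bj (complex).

MNA unknowns: 5 node voltages V₁..V_5
R1: Y=0.1715+0.000j on G[4,5]
R2: Y=0.7143+0.000j on G[3,0]
R3: Y=0.01404+0.000j on G[0,5]
R4: Y=0.0008403+0.000j on G[3,0]
R5: Y=0.002841+0.000j on G[3,4]
R6: Y=0.09524+0.000j on G[0,3]
R7: Y=0.0004444+0.000j on G[2,3]
R8: Y=0.01458+0.000j on G[3,1]
C1: Y=0.000+0.1447j on G[3,5]
L1: Y=0.000-3.273j on G[4,0]
R9: Y=0.9434+0.000j on G[1,2]
R10: Y=0.001032+0.000j on G[5,0]
I1: z[1]−=1.75, z[2]+=1.75
solve → V1=-0.05486+0.000j, V2=1.799+0.000j, V3=0.000+0.000j, V4=0.000+0.000j, V5=0.000+0.000j

1.799+0.000j V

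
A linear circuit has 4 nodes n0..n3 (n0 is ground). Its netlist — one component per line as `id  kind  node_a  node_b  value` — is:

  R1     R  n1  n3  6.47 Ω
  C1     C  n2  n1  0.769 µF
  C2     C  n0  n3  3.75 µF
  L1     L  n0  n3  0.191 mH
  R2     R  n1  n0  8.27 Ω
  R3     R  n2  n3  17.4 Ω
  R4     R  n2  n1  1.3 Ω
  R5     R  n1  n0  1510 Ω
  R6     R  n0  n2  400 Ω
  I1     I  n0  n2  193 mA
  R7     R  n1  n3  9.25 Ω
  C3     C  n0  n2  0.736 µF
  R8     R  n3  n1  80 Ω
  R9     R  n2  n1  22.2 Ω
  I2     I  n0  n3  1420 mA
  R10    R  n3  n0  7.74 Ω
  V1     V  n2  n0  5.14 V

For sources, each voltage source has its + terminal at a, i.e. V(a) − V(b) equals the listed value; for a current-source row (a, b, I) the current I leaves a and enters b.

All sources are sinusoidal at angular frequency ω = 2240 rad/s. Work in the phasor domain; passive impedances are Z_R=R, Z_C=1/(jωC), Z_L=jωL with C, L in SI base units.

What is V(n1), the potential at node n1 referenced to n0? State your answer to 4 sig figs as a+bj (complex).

3.500+0.2551j V

MNA unknowns: 3 node voltages V₁..V_3 plus 1 source current (V1)
R1: Y=0.1546+0.000j on G[1,3]
C1: Y=0.000+0.001723j on G[2,1]
C2: Y=0.000+0.008400j on G[0,3]
L1: Y=0.000-2.337j on G[0,3]
R2: Y=0.1209+0.000j on G[1,0]
R3: Y=0.05747+0.000j on G[2,3]
R4: Y=0.7692+0.000j on G[2,1]
R5: Y=0.0006623+0.000j on G[1,0]
R6: Y=0.002500+0.000j on G[0,2]
I1: z[0]−=0.193, z[2]+=0.193
R7: Y=0.1081+0.000j on G[1,3]
C3: Y=0.000+0.001649j on G[0,2]
R8: Y=0.01250+0.000j on G[3,1]
R9: Y=0.04505+0.000j on G[2,1]
I2: z[0]−=1.42, z[3]+=1.42
R10: Y=0.1292+0.000j on G[3,0]
V1: row V2−V0=5.14, i_V1 at 2,0
solve → V1=3.500+0.2551j, V2=5.140+0.000j, V3=0.1904+1.112j
aux → i_V1=-1.440+0.2603j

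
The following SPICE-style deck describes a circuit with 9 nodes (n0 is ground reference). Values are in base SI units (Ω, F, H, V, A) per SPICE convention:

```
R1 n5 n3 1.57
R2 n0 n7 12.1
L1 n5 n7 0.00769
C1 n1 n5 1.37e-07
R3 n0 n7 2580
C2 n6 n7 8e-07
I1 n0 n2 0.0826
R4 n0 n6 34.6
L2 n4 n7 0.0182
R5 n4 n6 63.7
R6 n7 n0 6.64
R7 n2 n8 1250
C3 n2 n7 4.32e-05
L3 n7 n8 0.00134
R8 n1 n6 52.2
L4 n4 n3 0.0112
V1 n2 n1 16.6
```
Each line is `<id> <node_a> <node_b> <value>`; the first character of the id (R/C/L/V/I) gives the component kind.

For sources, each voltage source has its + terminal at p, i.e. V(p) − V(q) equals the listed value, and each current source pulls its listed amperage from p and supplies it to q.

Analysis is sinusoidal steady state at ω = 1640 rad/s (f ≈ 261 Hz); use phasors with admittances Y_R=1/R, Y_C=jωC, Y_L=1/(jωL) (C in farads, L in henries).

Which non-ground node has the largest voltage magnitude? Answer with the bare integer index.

MNA unknowns: 8 node voltages V₁..V_8 plus 1 source current (V1)
R1: Y=0.6369+0.000j on G[5,3]
R2: Y=0.08264+0.000j on G[0,7]
L1: Y=0.000-0.07929j on G[5,7]
C1: Y=0.000+0.0002247j on G[1,5]
R3: Y=0.0003876+0.000j on G[0,7]
C2: Y=0.000+0.001312j on G[6,7]
I1: z[0]−=0.0826, z[2]+=0.0826
R4: Y=0.02890+0.000j on G[0,6]
L2: Y=0.000-0.03350j on G[4,7]
R5: Y=0.01570+0.000j on G[4,6]
R6: Y=0.1506+0.000j on G[7,0]
R7: Y=0.0008000+0.000j on G[2,8]
C3: Y=0.000+0.07085j on G[2,7]
L3: Y=0.000-0.4550j on G[7,8]
R8: Y=0.01916+0.000j on G[1,6]
L4: Y=0.000-0.05444j on G[4,3]
V1: row V2−V1=16.6, i_V1 at 2,1
solve → V1=-14.93-3.861j, V2=1.667-3.861j, V3=0.8928-0.3387j, V4=0.9323-1.079j, V5=0.9561-0.3353j, V6=-4.288-1.319j, V7=0.8840+0.1632j, V8=0.8910+0.1646j
aux → i_V1=-0.2031-0.05226j

1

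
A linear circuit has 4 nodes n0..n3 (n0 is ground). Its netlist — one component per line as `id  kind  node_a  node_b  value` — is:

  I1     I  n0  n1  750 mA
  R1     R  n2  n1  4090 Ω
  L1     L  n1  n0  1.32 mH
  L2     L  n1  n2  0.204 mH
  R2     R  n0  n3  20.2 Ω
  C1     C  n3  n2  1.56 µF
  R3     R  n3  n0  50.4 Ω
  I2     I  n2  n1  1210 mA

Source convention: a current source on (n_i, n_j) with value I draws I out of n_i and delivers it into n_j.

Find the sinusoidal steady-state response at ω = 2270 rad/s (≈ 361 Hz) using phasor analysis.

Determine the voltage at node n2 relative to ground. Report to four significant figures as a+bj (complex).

0.001015+1.708j V

Element admittances at ω=2270 rad/s:
  I1: injects 0.75 A into n1 (from n0)
  Y(R1) = 0.0002445+0.000j S between n2,n1
  Y(L1) = 0.000-0.3337j S between n1,n0
  Y(L2) = 0.000-2.159j S between n1,n2
  Y(R2) = 0.04950+0.000j S between n0,n3
  Y(C1) = 0.000+0.003541j S between n3,n2
  Y(R3) = 0.01984+0.000j S between n3,n0
  I2: injects 1.21 A into n1 (from n2)
Assemble and solve the 3×3 MNA system:
  V(n1)=0.0009337+2.265j  V(n2)=0.001015+1.708j  V(n3)=-0.08698+0.004494j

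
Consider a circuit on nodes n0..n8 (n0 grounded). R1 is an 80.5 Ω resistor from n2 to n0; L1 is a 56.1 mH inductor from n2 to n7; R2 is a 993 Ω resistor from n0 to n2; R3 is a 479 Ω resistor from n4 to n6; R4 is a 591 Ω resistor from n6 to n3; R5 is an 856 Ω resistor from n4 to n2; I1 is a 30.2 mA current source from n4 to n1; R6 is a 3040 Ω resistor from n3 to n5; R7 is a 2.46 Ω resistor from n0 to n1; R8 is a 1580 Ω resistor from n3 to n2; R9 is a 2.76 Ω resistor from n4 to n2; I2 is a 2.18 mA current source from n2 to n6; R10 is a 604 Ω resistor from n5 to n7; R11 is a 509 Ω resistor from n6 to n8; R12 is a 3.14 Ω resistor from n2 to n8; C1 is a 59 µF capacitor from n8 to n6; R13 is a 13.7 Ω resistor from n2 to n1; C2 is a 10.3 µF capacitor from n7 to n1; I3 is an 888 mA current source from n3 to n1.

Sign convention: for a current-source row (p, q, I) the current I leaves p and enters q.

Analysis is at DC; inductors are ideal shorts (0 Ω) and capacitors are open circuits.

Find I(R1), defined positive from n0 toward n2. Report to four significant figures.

0.1284 A

Apply KCL at each of the 8 non-ground nodes and solve the resulting linear system.
Node n1: branches {I1, R7, R13, C2, I3} → V_1 = 0.3415
Node n2: branches {R1, L1, R2, R5, R8, R9, I2, R12, R13} → V_2 = -10.34
Node n3: branches {R4, R6, R8, I3} → V_3 = -433.1
Node n4: branches {R3, R5, I1, R9} → V_4 = -11.13
Node n5: branches {R6, R10} → V_5 = -80.42
Node n6: branches {R3, R4, I2, R11, C1} → V_6 = -135.0
Node n7: branches {L1, R10, C2} → V_7 = -10.34
Node n8: branches {R11, R12, C1} → V_8 = -11.10
Source currents: i(L1)=0.1160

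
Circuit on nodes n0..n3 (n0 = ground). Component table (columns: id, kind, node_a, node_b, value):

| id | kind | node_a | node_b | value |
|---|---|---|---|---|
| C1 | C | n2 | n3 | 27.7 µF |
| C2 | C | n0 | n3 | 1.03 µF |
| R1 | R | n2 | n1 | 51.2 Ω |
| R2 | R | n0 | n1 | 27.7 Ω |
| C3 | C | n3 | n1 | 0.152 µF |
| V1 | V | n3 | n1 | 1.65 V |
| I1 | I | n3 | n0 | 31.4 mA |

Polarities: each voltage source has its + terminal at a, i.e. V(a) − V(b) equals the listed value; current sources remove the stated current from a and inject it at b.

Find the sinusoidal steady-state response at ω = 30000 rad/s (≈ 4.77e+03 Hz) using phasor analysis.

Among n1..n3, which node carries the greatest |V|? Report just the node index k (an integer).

Apply KCL at each of the 3 non-ground nodes and solve the resulting linear system.
Node n1: branches {R1, R2, C3, V1} → V_1 = -1.200-0.3854j
Node n2: branches {C1, R1} → V_2 = 0.4494-0.3467j
Node n3: branches {C1, C2, C3, V1, I1} → V_3 = 0.4503-0.3854j
Source currents: i(V1)=-0.07552-0.02220j

1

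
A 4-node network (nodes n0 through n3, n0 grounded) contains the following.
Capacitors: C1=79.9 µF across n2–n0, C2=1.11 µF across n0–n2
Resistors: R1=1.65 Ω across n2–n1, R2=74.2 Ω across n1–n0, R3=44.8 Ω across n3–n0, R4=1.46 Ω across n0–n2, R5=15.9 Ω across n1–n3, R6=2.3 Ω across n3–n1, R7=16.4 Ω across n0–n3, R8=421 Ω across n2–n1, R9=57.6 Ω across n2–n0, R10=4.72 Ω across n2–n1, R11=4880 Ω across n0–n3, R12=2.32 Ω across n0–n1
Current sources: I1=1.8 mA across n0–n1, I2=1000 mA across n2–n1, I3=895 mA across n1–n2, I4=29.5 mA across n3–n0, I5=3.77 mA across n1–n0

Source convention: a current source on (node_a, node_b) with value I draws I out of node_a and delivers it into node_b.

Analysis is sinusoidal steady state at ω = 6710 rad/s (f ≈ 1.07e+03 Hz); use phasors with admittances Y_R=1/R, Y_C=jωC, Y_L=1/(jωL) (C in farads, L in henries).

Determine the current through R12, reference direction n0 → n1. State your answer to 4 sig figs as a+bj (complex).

Element admittances at ω=6710 rad/s:
  Y(C1) = 0.000+0.5361j S between n2,n0
  Y(R1) = 0.6061+0.000j S between n2,n1
  Y(R2) = 0.01348+0.000j S between n1,n0
  I1: injects 0.0018 A into n1 (from n0)
  Y(C2) = 0.000+0.007448j S between n0,n2
  Y(R3) = 0.02232+0.000j S between n3,n0
  I2: injects 1 A into n1 (from n2)
  Y(R4) = 0.6849+0.000j S between n0,n2
  Y(R5) = 0.06289+0.000j S between n1,n3
  Y(R6) = 0.4348+0.000j S between n3,n1
  Y(R7) = 0.06098+0.000j S between n0,n3
  I3: injects 0.895 A into n2 (from n1)
  I4: injects 0.0295 A into n0 (from n3)
  Y(R8) = 0.002375+0.000j S between n2,n1
  Y(R9) = 0.01736+0.000j S between n2,n0
  Y(R10) = 0.2119+0.000j S between n2,n1
  Y(R11) = 0.0002049+0.000j S between n0,n3
  Y(R12) = 0.4310+0.000j S between n0,n1
  I5: injects 0.00377 A into n0 (from n1)
Assemble and solve the 3×3 MNA system:
  V(n1)=0.03134+0.01432j  V(n2)=-0.04374+0.02333j  V(n3)=-0.02392+0.01227j

-0.01351-0.006174j A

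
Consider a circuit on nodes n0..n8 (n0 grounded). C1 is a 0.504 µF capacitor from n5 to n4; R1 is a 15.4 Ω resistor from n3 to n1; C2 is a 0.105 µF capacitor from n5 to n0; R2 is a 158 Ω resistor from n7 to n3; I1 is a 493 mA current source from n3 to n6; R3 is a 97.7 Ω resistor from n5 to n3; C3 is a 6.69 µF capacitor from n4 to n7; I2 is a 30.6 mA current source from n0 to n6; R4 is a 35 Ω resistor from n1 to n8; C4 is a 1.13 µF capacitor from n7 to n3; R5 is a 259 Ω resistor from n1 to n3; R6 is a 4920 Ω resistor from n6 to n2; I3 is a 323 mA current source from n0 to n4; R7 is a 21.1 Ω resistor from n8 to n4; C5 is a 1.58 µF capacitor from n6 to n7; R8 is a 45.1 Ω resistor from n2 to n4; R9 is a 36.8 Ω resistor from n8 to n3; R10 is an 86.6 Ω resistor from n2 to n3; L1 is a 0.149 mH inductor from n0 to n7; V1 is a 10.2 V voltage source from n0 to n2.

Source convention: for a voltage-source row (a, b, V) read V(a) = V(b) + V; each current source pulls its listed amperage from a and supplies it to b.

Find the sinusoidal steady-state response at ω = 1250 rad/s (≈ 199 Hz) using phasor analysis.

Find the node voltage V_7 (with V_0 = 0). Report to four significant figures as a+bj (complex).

Apply KCL at each of the 8 non-ground nodes and solve the resulting linear system.
Node n1: branches {R1, R4, R5} → V_1 = -16.98+2.183j
Node n2: branches {R6, R8, R10, V1} → V_2 = -10.20+0.000j
Node n3: branches {R1, R2, I1, R3, C4, R5, R9, R10} → V_3 = -18.67+2.169j
Node n4: branches {C1, C3, I3, R7, R8} → V_4 = -7.144+2.267j
Node n5: branches {C1, C2, R3} → V_5 = -18.58+3.111j
Node n6: branches {I1, I2, R6, C5} → V_6 = 26.89-261.2j
Node n7: branches {R2, C3, C4, C5, L1} → V_7 = 0.003682+0.07013j
Node n8: branches {R4, R7, R9} → V_8 = -12.91+2.218j
Source currents: i(V1)=0.02252-0.02221j

0.003682+0.07013j V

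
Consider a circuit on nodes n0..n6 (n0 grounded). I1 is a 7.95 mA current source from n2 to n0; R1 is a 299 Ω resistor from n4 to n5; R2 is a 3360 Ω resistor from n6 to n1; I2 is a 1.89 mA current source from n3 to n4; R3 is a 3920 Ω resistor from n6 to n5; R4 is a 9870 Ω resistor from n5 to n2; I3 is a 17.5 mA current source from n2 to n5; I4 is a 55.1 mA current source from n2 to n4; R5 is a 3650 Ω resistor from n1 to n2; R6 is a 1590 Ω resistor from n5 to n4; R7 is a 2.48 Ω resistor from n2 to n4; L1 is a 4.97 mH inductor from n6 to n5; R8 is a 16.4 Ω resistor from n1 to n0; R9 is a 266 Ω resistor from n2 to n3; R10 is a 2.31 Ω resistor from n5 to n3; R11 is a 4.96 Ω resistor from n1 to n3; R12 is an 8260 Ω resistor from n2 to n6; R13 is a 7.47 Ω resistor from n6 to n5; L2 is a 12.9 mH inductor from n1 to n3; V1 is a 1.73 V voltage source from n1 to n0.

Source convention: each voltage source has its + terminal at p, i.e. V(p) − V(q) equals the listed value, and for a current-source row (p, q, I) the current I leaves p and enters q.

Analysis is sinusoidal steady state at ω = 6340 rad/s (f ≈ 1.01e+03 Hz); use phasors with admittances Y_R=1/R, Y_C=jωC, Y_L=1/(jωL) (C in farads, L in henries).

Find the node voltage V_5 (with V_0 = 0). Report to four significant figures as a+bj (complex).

1.708-0.002127j V

Apply KCL at each of the 6 non-ground nodes and solve the resulting linear system.
Node n1: branches {R2, R5, R8, R11, L2, V1} → V_1 = 1.730+0.000j
Node n2: branches {I1, R4, I3, I4, R5, R7, R9, R12} → V_2 = -1.242-0.002066j
Node n3: branches {I2, R9, R10, R11, L2} → V_3 = 1.695-0.002130j
Node n4: branches {R1, I2, I4, R6, R7} → V_4 = -1.073-0.002066j
Node n5: branches {R1, R3, R4, I3, R6, L1, R10, R13} → V_5 = 1.708-0.002127j
Node n6: branches {R2, R3, L1, R12, R13} → V_6 = 1.706-0.002705j
Source currents: i(V1)=-0.1134+0.000j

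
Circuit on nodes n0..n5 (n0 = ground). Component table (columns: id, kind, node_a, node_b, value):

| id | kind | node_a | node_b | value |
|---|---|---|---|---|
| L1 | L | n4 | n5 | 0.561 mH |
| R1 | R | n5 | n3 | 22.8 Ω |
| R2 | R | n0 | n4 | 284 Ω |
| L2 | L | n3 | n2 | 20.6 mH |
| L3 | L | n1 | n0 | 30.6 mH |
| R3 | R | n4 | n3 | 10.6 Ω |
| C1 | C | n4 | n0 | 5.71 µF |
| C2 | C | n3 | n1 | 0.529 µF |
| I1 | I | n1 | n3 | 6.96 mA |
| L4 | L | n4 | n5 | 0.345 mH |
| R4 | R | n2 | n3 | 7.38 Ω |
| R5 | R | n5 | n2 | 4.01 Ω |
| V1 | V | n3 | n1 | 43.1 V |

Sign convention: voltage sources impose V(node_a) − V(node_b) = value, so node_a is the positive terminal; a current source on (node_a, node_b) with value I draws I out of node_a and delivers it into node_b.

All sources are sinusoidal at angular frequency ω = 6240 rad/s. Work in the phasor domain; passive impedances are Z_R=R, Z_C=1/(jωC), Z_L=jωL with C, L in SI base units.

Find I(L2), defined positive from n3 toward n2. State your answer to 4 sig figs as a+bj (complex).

-0.005844-3.264e-05j A

MNA unknowns: 5 node voltages V₁..V_5 plus 1 source current (V1)
L1: Y=0.000-0.2857j on G[4,5]
R1: Y=0.04386+0.000j on G[5,3]
R2: Y=0.003521+0.000j on G[0,4]
L2: Y=0.000-0.007779j on G[3,2]
L3: Y=0.000-0.005237j on G[1,0]
R3: Y=0.09434+0.000j on G[4,3]
C1: Y=0.000+0.03563j on G[4,0]
C2: Y=0.000+0.003301j on G[3,1]
I1: z[1]−=0.00696, z[3]+=0.00696
L4: Y=0.000-0.4645j on G[4,5]
R4: Y=0.1355+0.000j on G[2,3]
R5: Y=0.2494+0.000j on G[5,2]
V1: row V3−V1=43.1, i_V1 at 3,1
solve → V1=-50.19-2.211j, V2=-7.091-1.460j, V3=-7.087-2.211j, V4=-7.274-1.044j, V5=-7.070-1.052j
aux → i_V1=-0.004622+0.1206j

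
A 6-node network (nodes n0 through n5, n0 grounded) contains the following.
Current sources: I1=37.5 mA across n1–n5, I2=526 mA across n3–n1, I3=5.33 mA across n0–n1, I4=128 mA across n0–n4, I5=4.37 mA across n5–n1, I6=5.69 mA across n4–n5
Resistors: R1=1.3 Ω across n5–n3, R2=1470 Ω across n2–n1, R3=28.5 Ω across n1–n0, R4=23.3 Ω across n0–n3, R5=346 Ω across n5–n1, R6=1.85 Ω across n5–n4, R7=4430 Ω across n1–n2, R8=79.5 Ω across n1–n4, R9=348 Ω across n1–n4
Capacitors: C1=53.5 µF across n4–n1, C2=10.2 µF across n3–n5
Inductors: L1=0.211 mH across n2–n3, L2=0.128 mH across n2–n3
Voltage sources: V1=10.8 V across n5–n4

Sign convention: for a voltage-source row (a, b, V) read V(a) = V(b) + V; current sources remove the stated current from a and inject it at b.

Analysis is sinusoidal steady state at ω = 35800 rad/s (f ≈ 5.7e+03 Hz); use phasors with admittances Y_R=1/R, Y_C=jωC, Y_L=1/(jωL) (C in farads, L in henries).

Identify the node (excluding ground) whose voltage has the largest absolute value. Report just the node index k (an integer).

5

MNA unknowns: 5 node voltages V₁..V_5 plus 1 source current (V1)
I1: z[1]−=0.0375, z[5]+=0.0375
I2: z[3]−=0.526, z[1]+=0.526
R1: Y=0.7692+0.000j on G[5,3]
I3: z[0]−=0.00533, z[1]+=0.00533
C1: Y=0.000+1.915j on G[4,1]
R2: Y=0.0006803+0.000j on G[2,1]
L1: Y=0.000-0.1324j on G[2,3]
I4: z[0]−=0.128, z[4]+=0.128
R3: Y=0.03509+0.000j on G[1,0]
I5: z[5]−=0.00437, z[1]+=0.00437
R4: Y=0.04292+0.000j on G[0,3]
R5: Y=0.002890+0.000j on G[5,1]
C2: Y=0.000+0.3652j on G[3,5]
L2: Y=0.000-0.2182j on G[2,3]
R6: Y=0.5405+0.000j on G[5,4]
R7: Y=0.0002257+0.000j on G[1,2]
I6: z[4]−=0.00569, z[5]+=0.00569
R8: Y=0.01258+0.000j on G[1,4]
R9: Y=0.002874+0.000j on G[1,4]
V1: row V5−V4=10.8, i_V1 at 5,4
solve → V1=-3.756-0.4055j, V2=6.179+0.3058j, V3=6.177+0.3315j, V4=-3.767-0.05568j, V5=7.033-0.05568j
aux → i_V1=-6.630-0.01588j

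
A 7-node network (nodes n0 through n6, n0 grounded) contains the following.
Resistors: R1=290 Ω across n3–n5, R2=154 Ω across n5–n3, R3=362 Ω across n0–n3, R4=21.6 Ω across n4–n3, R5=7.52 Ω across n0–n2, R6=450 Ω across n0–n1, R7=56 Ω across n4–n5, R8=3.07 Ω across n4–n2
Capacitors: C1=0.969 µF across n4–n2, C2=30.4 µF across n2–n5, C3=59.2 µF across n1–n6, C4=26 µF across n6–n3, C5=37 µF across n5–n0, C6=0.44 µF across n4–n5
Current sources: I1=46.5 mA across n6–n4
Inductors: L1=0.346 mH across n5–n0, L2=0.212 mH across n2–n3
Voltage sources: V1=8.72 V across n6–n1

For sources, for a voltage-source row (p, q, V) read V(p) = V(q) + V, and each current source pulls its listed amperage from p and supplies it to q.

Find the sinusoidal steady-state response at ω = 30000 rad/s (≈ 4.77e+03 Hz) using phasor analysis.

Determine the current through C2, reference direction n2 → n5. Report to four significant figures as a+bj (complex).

Element admittances at ω=30000 rad/s:
  Y(R1) = 0.003448+0.000j S between n3,n5
  Y(R2) = 0.006494+0.000j S between n5,n3
  Y(C1) = 0.000+0.02907j S between n4,n2
  Y(C2) = 0.000+0.9120j S between n2,n5
  I1: injects 0.0465 A into n4 (from n6)
  Y(R3) = 0.002762+0.000j S between n0,n3
  Y(L1) = 0.000-0.09634j S between n5,n0
  Y(R4) = 0.04630+0.000j S between n4,n3
  Y(R5) = 0.1330+0.000j S between n0,n2
  Y(C3) = 0.000+1.776j S between n1,n6
  Y(C4) = 0.000+0.7800j S between n6,n3
  Y(R6) = 0.002222+0.000j S between n0,n1
  Y(L2) = 0.000-0.1572j S between n2,n3
  Y(R7) = 0.01786+0.000j S between n4,n5
  Y(C5) = 0.000+1.110j S between n5,n0
  Y(R8) = 0.3257+0.000j S between n4,n2
  Y(C6) = 0.000+0.01320j S between n4,n5
  V1: constraint V(n6)−V(n1) = 8.72
Assemble and solve the 7×7 MNA system:
  V(n1)=-8.750-0.1244j  V(n2)=0.01185-0.03487j  V(n3)=-0.03053-0.1591j  V(n4)=0.1224-0.06104j  V(n5)=0.005281-0.01771j  V(n6)=-0.03017-0.1244j
  i(V1)=-0.01944-15.49j

0.01565+0.005987j A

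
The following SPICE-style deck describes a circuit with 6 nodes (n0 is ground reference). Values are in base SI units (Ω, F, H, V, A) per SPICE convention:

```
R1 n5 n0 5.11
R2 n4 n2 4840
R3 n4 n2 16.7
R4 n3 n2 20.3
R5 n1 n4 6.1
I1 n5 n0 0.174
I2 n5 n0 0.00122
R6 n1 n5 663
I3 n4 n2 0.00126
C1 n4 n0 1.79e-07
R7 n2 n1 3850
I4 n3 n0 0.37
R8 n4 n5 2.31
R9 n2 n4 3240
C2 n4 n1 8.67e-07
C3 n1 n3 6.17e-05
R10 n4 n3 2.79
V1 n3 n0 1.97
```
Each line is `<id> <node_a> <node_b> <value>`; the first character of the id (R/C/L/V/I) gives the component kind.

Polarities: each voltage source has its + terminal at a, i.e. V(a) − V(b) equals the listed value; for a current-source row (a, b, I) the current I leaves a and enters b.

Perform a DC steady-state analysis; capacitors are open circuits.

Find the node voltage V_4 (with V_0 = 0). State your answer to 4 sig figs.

Element admittances at DC:
  Y(R1) = 0.1957 S between n5,n0
  Y(R2) = 0.0002066 S between n4,n2
  Y(R3) = 0.05988 S between n4,n2
  Y(R4) = 0.04926 S between n3,n2
  Y(R5) = 0.1639 S between n1,n4
  I1: injects 0.174 A into n0 (from n5)
  I2: injects 0.00122 A into n0 (from n5)
  Y(R6) = 0.001508 S between n1,n5
  I3: injects 0.00126 A into n2 (from n4)
  Y(C1) = 0.000 S between n4,n0
  Y(R7) = 0.0002597 S between n2,n1
  I4: injects 0.37 A into n0 (from n3)
  Y(R8) = 0.4329 S between n4,n5
  Y(R9) = 0.0003086 S between n2,n4
  Y(C2) = 0.000 S between n4,n1
  Y(C3) = 0.000 S between n1,n3
  Y(R10) = 0.3584 S between n4,n3
  V1: constraint V(n3)−V(n0) = 1.97
Assemble and solve the 6×6 MNA system:
  V(n1)=1.221  V(n2)=1.571  V(n3)=1.970  V(n4)=1.226  V(n5)=0.5673
  i(V1)=-0.6562

1.226 V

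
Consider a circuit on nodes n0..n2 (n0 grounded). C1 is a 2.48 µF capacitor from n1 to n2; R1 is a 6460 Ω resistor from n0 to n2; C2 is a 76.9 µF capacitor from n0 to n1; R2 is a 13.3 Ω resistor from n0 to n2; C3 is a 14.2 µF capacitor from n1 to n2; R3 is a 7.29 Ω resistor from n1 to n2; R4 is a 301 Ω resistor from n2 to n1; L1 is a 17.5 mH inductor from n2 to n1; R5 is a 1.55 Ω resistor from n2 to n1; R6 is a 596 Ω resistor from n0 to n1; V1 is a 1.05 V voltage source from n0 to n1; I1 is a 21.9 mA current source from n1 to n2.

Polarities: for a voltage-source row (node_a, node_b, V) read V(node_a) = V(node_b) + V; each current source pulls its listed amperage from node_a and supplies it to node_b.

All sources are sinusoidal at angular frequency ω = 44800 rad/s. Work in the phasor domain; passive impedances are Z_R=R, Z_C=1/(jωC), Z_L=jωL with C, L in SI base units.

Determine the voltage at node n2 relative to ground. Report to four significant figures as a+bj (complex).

Apply KCL at each of the 2 non-ground nodes and solve the resulting linear system.
Node n1: branches {C1, C2, C3, R3, R4, L1, R5, R6, V1, I1} → V_1 = -1.050+0.000j
Node n2: branches {C1, R1, R2, C3, R3, R4, L1, R5, I1} → V_2 = -0.9830-0.05806j
Source currents: i(V1)=-0.07582-3.622j

-0.9830-0.05806j V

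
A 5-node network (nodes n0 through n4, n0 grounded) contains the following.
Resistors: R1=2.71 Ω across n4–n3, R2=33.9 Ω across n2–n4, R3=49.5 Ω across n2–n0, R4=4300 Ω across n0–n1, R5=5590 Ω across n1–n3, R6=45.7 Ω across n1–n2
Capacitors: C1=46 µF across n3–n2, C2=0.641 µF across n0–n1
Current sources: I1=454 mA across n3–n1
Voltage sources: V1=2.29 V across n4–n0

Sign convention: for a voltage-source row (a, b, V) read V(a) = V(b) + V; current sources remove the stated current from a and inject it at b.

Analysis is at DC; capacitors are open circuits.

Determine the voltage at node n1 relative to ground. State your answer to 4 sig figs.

30.43 V

Element admittances at DC:
  Y(R1) = 0.3690 S between n4,n3
  Y(C1) = 0.000 S between n3,n2
  Y(C2) = 0.000 S between n0,n1
  Y(R2) = 0.02950 S between n2,n4
  I1: injects 0.454 A into n1 (from n3)
  Y(R3) = 0.02020 S between n2,n0
  Y(R4) = 0.0002326 S between n0,n1
  Y(R5) = 0.0001789 S between n1,n3
  Y(R6) = 0.02188 S between n1,n2
  V1: constraint V(n4)−V(n0) = 2.29
Assemble and solve the 5×5 MNA system:
  V(n1)=30.43  V(n2)=10.25  V(n3)=1.074  V(n4)=2.290
  i(V1)=-0.2141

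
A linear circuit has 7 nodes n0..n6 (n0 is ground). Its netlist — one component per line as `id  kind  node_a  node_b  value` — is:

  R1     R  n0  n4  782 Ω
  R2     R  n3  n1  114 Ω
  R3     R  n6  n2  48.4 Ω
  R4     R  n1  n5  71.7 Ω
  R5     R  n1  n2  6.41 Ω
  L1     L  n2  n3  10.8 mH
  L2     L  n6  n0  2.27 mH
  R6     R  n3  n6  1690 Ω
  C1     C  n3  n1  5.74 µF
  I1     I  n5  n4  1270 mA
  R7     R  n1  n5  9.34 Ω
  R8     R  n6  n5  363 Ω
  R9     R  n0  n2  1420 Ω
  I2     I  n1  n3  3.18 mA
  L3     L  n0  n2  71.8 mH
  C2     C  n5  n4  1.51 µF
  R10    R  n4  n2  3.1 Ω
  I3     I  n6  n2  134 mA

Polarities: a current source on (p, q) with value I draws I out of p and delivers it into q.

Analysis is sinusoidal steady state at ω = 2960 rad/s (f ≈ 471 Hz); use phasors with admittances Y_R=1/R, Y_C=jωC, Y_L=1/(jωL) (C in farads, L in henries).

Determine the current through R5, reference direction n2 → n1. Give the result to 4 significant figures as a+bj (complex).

MNA unknowns: 6 node voltages V₁..V_6
R1: Y=0.001279+0.000j on G[0,4]
R2: Y=0.008772+0.000j on G[3,1]
R3: Y=0.02066+0.000j on G[6,2]
R4: Y=0.01395+0.000j on G[1,5]
R5: Y=0.1560+0.000j on G[1,2]
L1: Y=0.000-0.03128j on G[2,3]
L2: Y=0.000-0.1488j on G[6,0]
R6: Y=0.0005917+0.000j on G[3,6]
C1: Y=0.000+0.01699j on G[3,1]
I1: z[5]−=1.27, z[4]+=1.27
R7: Y=0.1071+0.000j on G[1,5]
R8: Y=0.002755+0.000j on G[6,5]
R9: Y=0.0007042+0.000j on G[0,2]
I2: z[1]−=0.00318, z[3]+=0.00318
L3: Y=0.000-0.004705j on G[0,2]
C2: Y=0.000+0.004470j on G[5,4]
R10: Y=0.3226+0.000j on G[4,2]
I3: z[6]−=0.134, z[2]+=0.134
solve → V1=-0.2062+2.068j, V2=6.324+0.9937j, V3=8.884-6.016j, V4=10.19+0.7057j, V5=-10.39+2.762j, V6=-0.1892-0.1489j

1.019-0.1675j A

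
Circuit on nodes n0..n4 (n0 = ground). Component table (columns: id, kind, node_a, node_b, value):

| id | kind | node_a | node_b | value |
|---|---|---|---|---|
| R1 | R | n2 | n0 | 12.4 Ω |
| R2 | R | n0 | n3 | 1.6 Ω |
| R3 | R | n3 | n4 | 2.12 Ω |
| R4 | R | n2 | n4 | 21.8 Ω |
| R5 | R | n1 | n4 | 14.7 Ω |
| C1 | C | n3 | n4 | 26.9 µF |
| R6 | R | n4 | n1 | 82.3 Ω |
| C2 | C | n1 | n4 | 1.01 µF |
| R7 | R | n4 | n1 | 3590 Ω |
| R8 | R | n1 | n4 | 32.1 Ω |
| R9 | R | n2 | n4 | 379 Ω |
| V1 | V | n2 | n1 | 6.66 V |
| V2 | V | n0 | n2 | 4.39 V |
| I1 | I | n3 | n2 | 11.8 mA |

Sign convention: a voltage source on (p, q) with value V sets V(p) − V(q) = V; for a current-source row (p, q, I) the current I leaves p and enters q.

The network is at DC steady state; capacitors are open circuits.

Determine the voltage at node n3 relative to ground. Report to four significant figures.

-1.466 V

Element admittances at DC:
  Y(R1) = 0.08065 S between n2,n0
  Y(R2) = 0.6250 S between n0,n3
  Y(R3) = 0.4717 S between n3,n4
  Y(R4) = 0.04587 S between n2,n4
  Y(R5) = 0.06803 S between n1,n4
  Y(C1) = 0.000 S between n3,n4
  Y(R6) = 0.01215 S between n4,n1
  Y(C2) = 0.000 S between n1,n4
  Y(R7) = 0.0002786 S between n4,n1
  Y(R8) = 0.03115 S between n1,n4
  Y(R9) = 0.002639 S between n2,n4
  V1: constraint V(n2)−V(n1) = 6.66
  V2: constraint V(n0)−V(n2) = 4.39
  I1: injects 0.0118 A into n2 (from n3)
Assemble and solve the 6×6 MNA system:
  V(n1)=-11.05  V(n2)=-4.390  V(n3)=-1.466  V(n4)=-3.384
  i(V1)=-0.8556  i(V2)=-1.270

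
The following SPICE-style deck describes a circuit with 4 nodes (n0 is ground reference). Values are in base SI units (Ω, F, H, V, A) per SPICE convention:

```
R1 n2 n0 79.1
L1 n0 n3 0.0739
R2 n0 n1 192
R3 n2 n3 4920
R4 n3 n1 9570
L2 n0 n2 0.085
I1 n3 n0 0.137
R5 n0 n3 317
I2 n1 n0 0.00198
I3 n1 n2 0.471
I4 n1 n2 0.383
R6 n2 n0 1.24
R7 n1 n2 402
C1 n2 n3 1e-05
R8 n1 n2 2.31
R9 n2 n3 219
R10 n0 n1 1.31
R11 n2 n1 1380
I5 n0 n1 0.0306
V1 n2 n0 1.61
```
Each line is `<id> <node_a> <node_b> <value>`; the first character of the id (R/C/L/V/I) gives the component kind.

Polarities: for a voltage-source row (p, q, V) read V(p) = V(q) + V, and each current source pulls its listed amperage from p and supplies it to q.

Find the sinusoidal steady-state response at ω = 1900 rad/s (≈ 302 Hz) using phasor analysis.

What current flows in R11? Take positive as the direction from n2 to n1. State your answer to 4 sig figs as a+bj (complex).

Element admittances at ω=1900 rad/s:
  Y(R1) = 0.01264+0.000j S between n2,n0
  Y(L1) = 0.000-0.007122j S between n0,n3
  Y(R2) = 0.005208+0.000j S between n0,n1
  Y(R3) = 0.0002033+0.000j S between n2,n3
  Y(R4) = 0.0001045+0.000j S between n3,n1
  Y(L2) = 0.000-0.006192j S between n0,n2
  I1: injects 0.137 A into n0 (from n3)
  Y(R5) = 0.003155+0.000j S between n0,n3
  I2: injects 0.00198 A into n0 (from n1)
  I3: injects 0.471 A into n2 (from n1)
  I4: injects 0.383 A into n2 (from n1)
  Y(R6) = 0.8065+0.000j S between n2,n0
  Y(R7) = 0.002488+0.000j S between n1,n2
  Y(C1) = 0.000+0.01900j S between n2,n3
  Y(R8) = 0.4329+0.000j S between n1,n2
  Y(R9) = 0.004566+0.000j S between n2,n3
  Y(R10) = 0.7634+0.000j S between n0,n1
  Y(R11) = 0.0007246+0.000j S between n2,n1
  I5: injects 0.0306 A into n1 (from n0)
  V1: constraint V(n2)−V(n0) = 1.61
Assemble and solve the 4×4 MNA system:
  V(n1)=-0.1026+0.0007519j  V(n2)=1.610+0.000j  V(n3)=-3.284+8.669j
  i(V1)=-1.400-0.04134j

0.001241-5.448e-07j A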